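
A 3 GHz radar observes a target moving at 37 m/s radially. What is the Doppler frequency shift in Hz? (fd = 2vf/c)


fd = 2 * 37 * 3000000000.0 / 3e8 = 740.0 Hz

740.0 Hz


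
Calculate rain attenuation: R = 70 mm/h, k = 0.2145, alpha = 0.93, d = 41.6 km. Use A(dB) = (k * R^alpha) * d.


gamma = 0.2145 * 70^0.93 = 11.152403 dB/km
A = 11.152403 * 41.6 = 463.94 dB

463.94 dB


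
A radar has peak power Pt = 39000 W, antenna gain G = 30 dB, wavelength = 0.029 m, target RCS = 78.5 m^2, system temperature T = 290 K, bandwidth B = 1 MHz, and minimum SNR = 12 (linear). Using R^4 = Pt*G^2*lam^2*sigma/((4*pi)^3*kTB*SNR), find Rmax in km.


G_lin = 10^(30/10) = 1000.0
R^4 = 39000 * 1000.0^2 * 0.029^2 * 78.5 / ((4*pi)^3 * 1.38e-23 * 290 * 1000000.0 * 12)
R^4 = 2.70173e19 m^4
R_max = (2.70173e19)^(1/4) = 72095.9 m = 72.1 km

72.1 km


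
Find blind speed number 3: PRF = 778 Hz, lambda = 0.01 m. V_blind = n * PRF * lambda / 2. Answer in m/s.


V_blind = 3 * 778 * 0.01 / 2 = 11.7 m/s

11.7 m/s


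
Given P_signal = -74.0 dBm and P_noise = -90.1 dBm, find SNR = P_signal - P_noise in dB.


SNR = -74.0 - (-90.1) = 16.1 dB

16.1 dB


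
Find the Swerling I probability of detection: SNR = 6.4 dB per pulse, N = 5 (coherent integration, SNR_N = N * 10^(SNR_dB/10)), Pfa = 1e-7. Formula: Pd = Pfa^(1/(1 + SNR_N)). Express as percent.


SNR_lin = 10^(6.4/10) = 4.36516
SNR_N = 5 * 4.36516 = 21.8258
1/(1 + SNR_N) = 1/22.8258 = 0.0438101
Pd = (1e-7)^0.0438101 = 0.49355
Pd = 49.4%

49.4%


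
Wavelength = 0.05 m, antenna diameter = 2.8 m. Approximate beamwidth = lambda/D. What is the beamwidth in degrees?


BW_rad = 0.05 / 2.8 = 0.017857
BW_deg = 1.02 degrees

1.02 degrees


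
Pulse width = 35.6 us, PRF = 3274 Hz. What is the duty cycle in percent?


DC = 35.6e-6 * 3274 * 100 = 11.66%

11.66%


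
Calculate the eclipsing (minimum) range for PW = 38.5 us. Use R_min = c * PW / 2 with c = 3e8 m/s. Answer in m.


R_min = 3e8 * 38.5e-6 / 2 = 5775.0 m

5775.0 m


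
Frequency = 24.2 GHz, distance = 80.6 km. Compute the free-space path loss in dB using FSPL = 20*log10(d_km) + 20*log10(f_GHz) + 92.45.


20*log10(80.6) = 38.13
20*log10(24.2) = 27.68
FSPL = 158.3 dB

158.3 dB


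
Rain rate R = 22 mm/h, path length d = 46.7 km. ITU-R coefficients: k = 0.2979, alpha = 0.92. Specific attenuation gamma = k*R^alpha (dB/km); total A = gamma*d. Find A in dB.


gamma = 0.2979 * 22^0.92 = 5.117989 dB/km
A = 5.117989 * 46.7 = 239.01 dB

239.01 dB


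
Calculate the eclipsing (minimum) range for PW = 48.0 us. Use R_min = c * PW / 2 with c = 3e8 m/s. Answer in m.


R_min = 3e8 * 48.0e-6 / 2 = 7200.0 m

7200.0 m


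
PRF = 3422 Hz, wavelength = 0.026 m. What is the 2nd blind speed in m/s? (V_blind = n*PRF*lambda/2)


V_blind = 2 * 3422 * 0.026 / 2 = 89.0 m/s

89.0 m/s


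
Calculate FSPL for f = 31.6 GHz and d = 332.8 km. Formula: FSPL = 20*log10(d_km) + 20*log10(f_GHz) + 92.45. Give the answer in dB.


20*log10(332.8) = 50.44
20*log10(31.6) = 29.99
FSPL = 172.9 dB

172.9 dB


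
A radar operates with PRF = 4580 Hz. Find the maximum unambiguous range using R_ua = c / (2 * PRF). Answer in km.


R_ua = 3e8 / (2 * 4580) = 32751.1 m = 32.8 km

32.8 km


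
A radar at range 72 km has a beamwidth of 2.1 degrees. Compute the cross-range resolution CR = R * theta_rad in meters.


BW_rad = 0.036651914
CR = 72000 * 0.036651914 = 2638.9 m

2638.9 m


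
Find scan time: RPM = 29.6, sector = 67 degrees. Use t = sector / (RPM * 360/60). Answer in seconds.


t = 67 / (29.6 * 360) * 60 = 0.38 s

0.38 s


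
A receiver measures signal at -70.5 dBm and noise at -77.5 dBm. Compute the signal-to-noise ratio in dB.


SNR = -70.5 - (-77.5) = 7.0 dB

7.0 dB


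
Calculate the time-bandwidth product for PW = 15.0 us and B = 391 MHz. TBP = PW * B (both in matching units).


TBP = 15.0 * 391 = 5865.0

5865.0


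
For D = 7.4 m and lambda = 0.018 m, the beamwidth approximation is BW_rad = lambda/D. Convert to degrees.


BW_rad = 0.018 / 7.4 = 0.002432
BW_deg = 0.14 degrees

0.14 degrees


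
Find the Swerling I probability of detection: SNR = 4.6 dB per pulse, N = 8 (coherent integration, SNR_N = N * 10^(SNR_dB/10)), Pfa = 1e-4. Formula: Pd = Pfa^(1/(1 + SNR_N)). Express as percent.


SNR_lin = 10^(4.6/10) = 2.88403
SNR_N = 8 * 2.88403 = 23.07224
1/(1 + SNR_N) = 1/24.07224 = 0.0415416
Pd = (1e-4)^0.0415416 = 0.68208
Pd = 68.2%

68.2%


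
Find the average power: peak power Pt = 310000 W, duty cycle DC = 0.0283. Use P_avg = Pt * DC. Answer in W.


P_avg = 310000 * 0.0283 = 8773.0 W

8773.0 W


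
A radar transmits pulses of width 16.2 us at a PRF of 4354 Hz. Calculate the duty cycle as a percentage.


DC = 16.2e-6 * 4354 * 100 = 7.05%

7.05%


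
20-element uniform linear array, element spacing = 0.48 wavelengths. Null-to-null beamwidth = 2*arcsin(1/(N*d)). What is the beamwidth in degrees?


1/(N*d) = 1/(20*0.48) = 0.104167
BW = 2*arcsin(0.104167) = 12.0 degrees

12.0 degrees


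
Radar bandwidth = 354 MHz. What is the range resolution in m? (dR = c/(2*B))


dR = 3e8 / (2 * 354000000.0) = 0.42 m

0.42 m


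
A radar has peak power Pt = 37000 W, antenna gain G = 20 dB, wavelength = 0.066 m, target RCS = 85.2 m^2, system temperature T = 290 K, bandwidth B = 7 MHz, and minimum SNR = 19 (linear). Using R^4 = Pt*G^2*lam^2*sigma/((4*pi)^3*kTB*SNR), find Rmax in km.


G_lin = 10^(20/10) = 100.0
R^4 = 37000 * 100.0^2 * 0.066^2 * 85.2 / ((4*pi)^3 * 1.38e-23 * 290 * 7000000.0 * 19)
R^4 = 1.30008e17 m^4
R_max = (1.30008e17)^(1/4) = 18988.6 m = 19.0 km

19.0 km


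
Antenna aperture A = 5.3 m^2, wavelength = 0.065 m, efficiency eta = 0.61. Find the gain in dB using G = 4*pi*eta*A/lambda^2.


G_linear = 4*pi*0.61*5.3/0.065^2 = 9615.88
G_dB = 10*log10(9615.88) = 39.8 dB

39.8 dB


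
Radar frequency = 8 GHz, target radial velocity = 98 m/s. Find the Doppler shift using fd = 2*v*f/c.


fd = 2 * 98 * 8000000000.0 / 3e8 = 5226.7 Hz

5226.7 Hz


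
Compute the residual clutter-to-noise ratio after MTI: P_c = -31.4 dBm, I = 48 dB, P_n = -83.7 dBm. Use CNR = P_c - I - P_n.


CNR = -31.4 - 48 - (-83.7) = 4.3 dB

4.3 dB


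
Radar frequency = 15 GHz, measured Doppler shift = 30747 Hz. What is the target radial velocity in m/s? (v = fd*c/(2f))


v = 30747 * 3e8 / (2 * 15000000000.0) = 307.5 m/s

307.5 m/s


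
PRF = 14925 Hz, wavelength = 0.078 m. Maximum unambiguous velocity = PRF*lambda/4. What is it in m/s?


V_ua = 14925 * 0.078 / 4 = 291.0 m/s

291.0 m/s


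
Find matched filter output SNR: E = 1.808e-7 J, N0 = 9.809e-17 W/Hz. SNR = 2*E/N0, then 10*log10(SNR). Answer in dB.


SNR_lin = 2 * 1.808e-7 / 9.809e-17 = 3.686e9
SNR_dB = 10*log10(3.686e9) = 95.7 dB

95.7 dB


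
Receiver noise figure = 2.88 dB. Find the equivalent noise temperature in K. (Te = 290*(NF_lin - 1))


NF_lin = 10^(2.88/10) = 1.940886
Te = 290 * (1.940886 - 1) = 272.9 K

272.9 K


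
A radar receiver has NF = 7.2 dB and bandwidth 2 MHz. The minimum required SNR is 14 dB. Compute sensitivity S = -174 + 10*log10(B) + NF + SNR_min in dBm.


10*log10(2000000.0) = 63.01
S = -174 + 63.01 + 7.2 + 14 = -89.8 dBm

-89.8 dBm


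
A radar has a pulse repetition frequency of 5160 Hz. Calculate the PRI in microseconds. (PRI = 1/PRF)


PRI = 1/5160 = 0.0001937984 s = 193.8 us

193.8 us


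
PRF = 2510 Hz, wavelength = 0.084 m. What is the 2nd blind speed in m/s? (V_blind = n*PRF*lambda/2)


V_blind = 2 * 2510 * 0.084 / 2 = 210.8 m/s

210.8 m/s


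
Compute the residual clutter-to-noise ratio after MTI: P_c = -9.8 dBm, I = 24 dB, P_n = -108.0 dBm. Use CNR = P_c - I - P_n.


CNR = -9.8 - 24 - (-108.0) = 74.2 dB

74.2 dB


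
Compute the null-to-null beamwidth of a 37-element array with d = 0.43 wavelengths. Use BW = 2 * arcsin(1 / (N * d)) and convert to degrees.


1/(N*d) = 1/(37*0.43) = 0.062854
BW = 2*arcsin(0.062854) = 7.2 degrees

7.2 degrees


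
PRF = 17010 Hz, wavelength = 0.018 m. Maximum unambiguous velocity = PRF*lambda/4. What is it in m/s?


V_ua = 17010 * 0.018 / 4 = 76.5 m/s

76.5 m/s


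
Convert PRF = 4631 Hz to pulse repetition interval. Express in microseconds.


PRI = 1/4631 = 0.0002159361 s = 215.9 us

215.9 us


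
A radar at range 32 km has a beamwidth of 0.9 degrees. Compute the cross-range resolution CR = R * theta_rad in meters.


BW_rad = 0.015707963
CR = 32000 * 0.015707963 = 502.7 m

502.7 m


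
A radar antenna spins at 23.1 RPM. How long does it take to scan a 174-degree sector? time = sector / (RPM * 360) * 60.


t = 174 / (23.1 * 360) * 60 = 1.26 s

1.26 s


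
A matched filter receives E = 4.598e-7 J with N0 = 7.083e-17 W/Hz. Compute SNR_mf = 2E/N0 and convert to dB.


SNR_lin = 2 * 4.598e-7 / 7.083e-17 = 1.298e10
SNR_dB = 10*log10(1.298e10) = 101.1 dB

101.1 dB


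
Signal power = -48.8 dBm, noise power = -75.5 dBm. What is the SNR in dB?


SNR = -48.8 - (-75.5) = 26.7 dB

26.7 dB


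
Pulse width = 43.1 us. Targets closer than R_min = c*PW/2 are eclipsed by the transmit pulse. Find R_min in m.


R_min = 3e8 * 43.1e-6 / 2 = 6465.0 m

6465.0 m


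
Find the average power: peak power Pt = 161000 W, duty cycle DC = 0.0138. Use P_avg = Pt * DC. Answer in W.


P_avg = 161000 * 0.0138 = 2221.8 W

2221.8 W


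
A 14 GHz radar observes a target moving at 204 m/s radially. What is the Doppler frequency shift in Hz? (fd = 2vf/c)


fd = 2 * 204 * 14000000000.0 / 3e8 = 19040.0 Hz

19040.0 Hz


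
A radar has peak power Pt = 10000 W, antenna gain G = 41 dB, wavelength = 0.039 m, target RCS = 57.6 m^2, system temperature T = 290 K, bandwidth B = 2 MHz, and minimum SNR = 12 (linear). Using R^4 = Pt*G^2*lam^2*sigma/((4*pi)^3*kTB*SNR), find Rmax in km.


G_lin = 10^(41/10) = 12589.254118
R^4 = 10000 * 12589.254118^2 * 0.039^2 * 57.6 / ((4*pi)^3 * 1.38e-23 * 290 * 2000000.0 * 12)
R^4 = 7.28507e20 m^4
R_max = (7.28507e20)^(1/4) = 164289.0 m = 164.3 km

164.3 km


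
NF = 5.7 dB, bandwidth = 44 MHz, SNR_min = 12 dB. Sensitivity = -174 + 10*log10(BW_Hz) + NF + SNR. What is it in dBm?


10*log10(44000000.0) = 76.43
S = -174 + 76.43 + 5.7 + 12 = -79.9 dBm

-79.9 dBm


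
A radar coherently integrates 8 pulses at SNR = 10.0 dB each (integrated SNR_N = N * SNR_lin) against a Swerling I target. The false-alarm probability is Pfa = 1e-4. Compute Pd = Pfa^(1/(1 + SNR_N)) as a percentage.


SNR_lin = 10^(10.0/10) = 10.0
SNR_N = 8 * 10.0 = 80.0
1/(1 + SNR_N) = 1/81.0 = 0.0123457
Pd = (1e-4)^0.0123457 = 0.89252
Pd = 89.3%

89.3%


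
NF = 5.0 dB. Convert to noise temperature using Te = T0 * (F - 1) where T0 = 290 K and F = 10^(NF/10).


NF_lin = 10^(5.0/10) = 3.162278
Te = 290 * (3.162278 - 1) = 627.1 K

627.1 K


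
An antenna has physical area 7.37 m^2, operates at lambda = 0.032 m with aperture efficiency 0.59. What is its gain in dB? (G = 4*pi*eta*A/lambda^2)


G_linear = 4*pi*0.59*7.37/0.032^2 = 53361.67
G_dB = 10*log10(53361.67) = 47.3 dB

47.3 dB


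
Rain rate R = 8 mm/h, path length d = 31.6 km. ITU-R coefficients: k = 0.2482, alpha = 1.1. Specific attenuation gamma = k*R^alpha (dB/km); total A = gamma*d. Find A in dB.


gamma = 0.2482 * 8^1.1 = 2.44456 dB/km
A = 2.44456 * 31.6 = 77.25 dB

77.25 dB


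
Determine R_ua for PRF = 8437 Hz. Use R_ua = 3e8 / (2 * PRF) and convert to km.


R_ua = 3e8 / (2 * 8437) = 17778.8 m = 17.8 km

17.8 km


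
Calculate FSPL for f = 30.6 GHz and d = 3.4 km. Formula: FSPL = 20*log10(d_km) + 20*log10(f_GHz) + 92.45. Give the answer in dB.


20*log10(3.4) = 10.63
20*log10(30.6) = 29.71
FSPL = 132.8 dB

132.8 dB


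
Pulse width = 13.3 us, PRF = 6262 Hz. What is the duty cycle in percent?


DC = 13.3e-6 * 6262 * 100 = 8.33%

8.33%


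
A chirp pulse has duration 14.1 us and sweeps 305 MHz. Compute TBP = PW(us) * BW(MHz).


TBP = 14.1 * 305 = 4300.5

4300.5


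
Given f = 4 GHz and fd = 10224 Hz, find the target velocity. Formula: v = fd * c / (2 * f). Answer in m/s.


v = 10224 * 3e8 / (2 * 4000000000.0) = 383.4 m/s

383.4 m/s


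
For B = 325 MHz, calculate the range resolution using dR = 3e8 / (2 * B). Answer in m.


dR = 3e8 / (2 * 325000000.0) = 0.46 m

0.46 m


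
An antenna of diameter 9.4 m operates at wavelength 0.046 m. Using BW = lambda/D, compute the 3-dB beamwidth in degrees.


BW_rad = 0.046 / 9.4 = 0.004894
BW_deg = 0.28 degrees

0.28 degrees


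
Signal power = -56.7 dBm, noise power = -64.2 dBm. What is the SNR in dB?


SNR = -56.7 - (-64.2) = 7.5 dB

7.5 dB


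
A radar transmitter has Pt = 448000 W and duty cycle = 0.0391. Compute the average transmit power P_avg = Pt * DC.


P_avg = 448000 * 0.0391 = 17516.8 W

17516.8 W


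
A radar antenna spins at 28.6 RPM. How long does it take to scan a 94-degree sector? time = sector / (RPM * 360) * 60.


t = 94 / (28.6 * 360) * 60 = 0.55 s

0.55 s


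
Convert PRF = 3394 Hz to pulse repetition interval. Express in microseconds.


PRI = 1/3394 = 0.0002946376 s = 294.6 us

294.6 us


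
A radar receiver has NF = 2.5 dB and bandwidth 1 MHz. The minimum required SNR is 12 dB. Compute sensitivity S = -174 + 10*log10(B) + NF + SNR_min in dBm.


10*log10(1000000.0) = 60.0
S = -174 + 60.0 + 2.5 + 12 = -99.5 dBm

-99.5 dBm


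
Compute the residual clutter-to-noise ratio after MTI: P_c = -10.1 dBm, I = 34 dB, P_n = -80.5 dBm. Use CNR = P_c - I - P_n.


CNR = -10.1 - 34 - (-80.5) = 36.4 dB

36.4 dB


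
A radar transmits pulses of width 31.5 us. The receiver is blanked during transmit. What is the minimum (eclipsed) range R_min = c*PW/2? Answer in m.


R_min = 3e8 * 31.5e-6 / 2 = 4725.0 m

4725.0 m


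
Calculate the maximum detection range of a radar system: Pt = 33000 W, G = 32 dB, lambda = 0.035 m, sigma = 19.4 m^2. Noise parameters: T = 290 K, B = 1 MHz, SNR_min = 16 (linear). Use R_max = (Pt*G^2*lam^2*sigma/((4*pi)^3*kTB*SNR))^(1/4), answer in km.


G_lin = 10^(32/10) = 1584.893192
R^4 = 33000 * 1584.893192^2 * 0.035^2 * 19.4 / ((4*pi)^3 * 1.38e-23 * 290 * 1000000.0 * 16)
R^4 = 1.55033e19 m^4
R_max = (1.55033e19)^(1/4) = 62748.9 m = 62.7 km

62.7 km


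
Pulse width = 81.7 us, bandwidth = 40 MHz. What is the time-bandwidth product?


TBP = 81.7 * 40 = 3268.0

3268.0


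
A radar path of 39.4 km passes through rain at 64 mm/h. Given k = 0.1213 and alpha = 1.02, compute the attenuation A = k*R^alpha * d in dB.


gamma = 0.1213 * 64^1.02 = 8.43654 dB/km
A = 8.43654 * 39.4 = 332.4 dB

332.4 dB


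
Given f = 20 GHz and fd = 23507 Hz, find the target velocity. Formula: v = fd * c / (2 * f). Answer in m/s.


v = 23507 * 3e8 / (2 * 20000000000.0) = 176.3 m/s

176.3 m/s


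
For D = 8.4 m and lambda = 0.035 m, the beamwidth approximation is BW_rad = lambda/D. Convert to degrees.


BW_rad = 0.035 / 8.4 = 0.004167
BW_deg = 0.24 degrees

0.24 degrees


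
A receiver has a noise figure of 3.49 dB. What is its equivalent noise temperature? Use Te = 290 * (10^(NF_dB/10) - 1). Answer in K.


NF_lin = 10^(3.49/10) = 2.233572
Te = 290 * (2.233572 - 1) = 357.7 K

357.7 K


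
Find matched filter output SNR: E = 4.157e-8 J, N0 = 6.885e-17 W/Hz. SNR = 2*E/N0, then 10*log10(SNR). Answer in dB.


SNR_lin = 2 * 4.157e-8 / 6.885e-17 = 1.208e9
SNR_dB = 10*log10(1.208e9) = 90.8 dB

90.8 dB


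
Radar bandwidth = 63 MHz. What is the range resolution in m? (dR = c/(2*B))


dR = 3e8 / (2 * 63000000.0) = 2.38 m

2.38 m


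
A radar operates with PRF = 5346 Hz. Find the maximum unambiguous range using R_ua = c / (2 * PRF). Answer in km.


R_ua = 3e8 / (2 * 5346) = 28058.4 m = 28.1 km

28.1 km


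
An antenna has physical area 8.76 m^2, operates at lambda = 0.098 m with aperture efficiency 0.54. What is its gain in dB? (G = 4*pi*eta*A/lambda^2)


G_linear = 4*pi*0.54*8.76/0.098^2 = 6189.5
G_dB = 10*log10(6189.5) = 37.9 dB

37.9 dB


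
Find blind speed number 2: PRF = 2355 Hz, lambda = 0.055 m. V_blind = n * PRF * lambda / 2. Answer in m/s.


V_blind = 2 * 2355 * 0.055 / 2 = 129.5 m/s

129.5 m/s


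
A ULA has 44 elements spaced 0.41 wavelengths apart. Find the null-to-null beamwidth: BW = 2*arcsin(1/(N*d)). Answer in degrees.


1/(N*d) = 1/(44*0.41) = 0.055432
BW = 2*arcsin(0.055432) = 6.4 degrees

6.4 degrees


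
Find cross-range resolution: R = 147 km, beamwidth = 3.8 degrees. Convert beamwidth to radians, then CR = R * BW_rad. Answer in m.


BW_rad = 0.066322512
CR = 147000 * 0.066322512 = 9749.4 m

9749.4 m


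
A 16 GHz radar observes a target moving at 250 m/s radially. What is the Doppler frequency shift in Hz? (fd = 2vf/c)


fd = 2 * 250 * 16000000000.0 / 3e8 = 26666.7 Hz

26666.7 Hz


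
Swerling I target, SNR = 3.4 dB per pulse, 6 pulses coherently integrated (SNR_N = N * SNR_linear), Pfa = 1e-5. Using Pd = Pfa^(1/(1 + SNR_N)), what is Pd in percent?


SNR_lin = 10^(3.4/10) = 2.18776
SNR_N = 6 * 2.18776 = 13.12656
1/(1 + SNR_N) = 1/14.12656 = 0.0707886
Pd = (1e-5)^0.0707886 = 0.44265
Pd = 44.3%

44.3%


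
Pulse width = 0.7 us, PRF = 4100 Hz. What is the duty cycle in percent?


DC = 0.7e-6 * 4100 * 100 = 0.29%

0.29%


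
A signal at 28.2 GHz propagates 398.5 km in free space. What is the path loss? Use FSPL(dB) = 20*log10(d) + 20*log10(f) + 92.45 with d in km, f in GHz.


20*log10(398.5) = 52.01
20*log10(28.2) = 29.0
FSPL = 173.5 dB

173.5 dB


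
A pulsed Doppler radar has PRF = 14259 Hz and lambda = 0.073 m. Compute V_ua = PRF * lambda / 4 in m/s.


V_ua = 14259 * 0.073 / 4 = 260.2 m/s

260.2 m/s


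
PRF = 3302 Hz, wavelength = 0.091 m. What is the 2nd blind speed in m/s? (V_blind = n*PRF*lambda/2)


V_blind = 2 * 3302 * 0.091 / 2 = 300.5 m/s

300.5 m/s


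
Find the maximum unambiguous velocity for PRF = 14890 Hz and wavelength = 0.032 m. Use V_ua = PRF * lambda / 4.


V_ua = 14890 * 0.032 / 4 = 119.1 m/s

119.1 m/s


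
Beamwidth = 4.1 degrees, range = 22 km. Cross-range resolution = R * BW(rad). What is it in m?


BW_rad = 0.071558499
CR = 22000 * 0.071558499 = 1574.3 m

1574.3 m


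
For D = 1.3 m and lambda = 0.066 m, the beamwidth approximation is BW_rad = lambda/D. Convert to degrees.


BW_rad = 0.066 / 1.3 = 0.050769
BW_deg = 2.91 degrees

2.91 degrees


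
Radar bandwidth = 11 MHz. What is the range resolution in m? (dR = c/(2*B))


dR = 3e8 / (2 * 11000000.0) = 13.64 m

13.64 m


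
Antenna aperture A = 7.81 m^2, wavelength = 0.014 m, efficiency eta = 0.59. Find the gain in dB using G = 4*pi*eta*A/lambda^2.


G_linear = 4*pi*0.59*7.81/0.014^2 = 295431.53
G_dB = 10*log10(295431.53) = 54.7 dB

54.7 dB


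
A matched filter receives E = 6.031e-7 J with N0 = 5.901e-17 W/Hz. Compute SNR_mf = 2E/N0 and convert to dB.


SNR_lin = 2 * 6.031e-7 / 5.901e-17 = 2.044e10
SNR_dB = 10*log10(2.044e10) = 103.1 dB

103.1 dB


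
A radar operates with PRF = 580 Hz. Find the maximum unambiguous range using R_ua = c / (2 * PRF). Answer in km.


R_ua = 3e8 / (2 * 580) = 258620.7 m = 258.6 km

258.6 km


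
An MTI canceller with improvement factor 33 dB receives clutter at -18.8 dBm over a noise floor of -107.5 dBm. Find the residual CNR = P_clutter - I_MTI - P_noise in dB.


CNR = -18.8 - 33 - (-107.5) = 55.7 dB

55.7 dB


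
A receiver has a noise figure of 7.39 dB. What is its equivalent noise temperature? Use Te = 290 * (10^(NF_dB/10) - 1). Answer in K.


NF_lin = 10^(7.39/10) = 5.48277
Te = 290 * (5.48277 - 1) = 1300.0 K

1300.0 K


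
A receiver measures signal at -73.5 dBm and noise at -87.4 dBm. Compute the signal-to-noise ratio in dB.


SNR = -73.5 - (-87.4) = 13.9 dB

13.9 dB


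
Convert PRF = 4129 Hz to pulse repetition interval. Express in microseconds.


PRI = 1/4129 = 0.0002421894 s = 242.2 us

242.2 us


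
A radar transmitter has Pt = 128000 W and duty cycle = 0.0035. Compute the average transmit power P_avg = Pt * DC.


P_avg = 128000 * 0.0035 = 448.0 W

448.0 W


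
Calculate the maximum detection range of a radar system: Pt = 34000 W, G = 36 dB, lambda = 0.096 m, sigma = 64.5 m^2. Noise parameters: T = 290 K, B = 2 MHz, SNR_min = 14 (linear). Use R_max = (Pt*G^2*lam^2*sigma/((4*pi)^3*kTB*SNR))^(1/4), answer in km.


G_lin = 10^(36/10) = 3981.071706
R^4 = 34000 * 3981.071706^2 * 0.096^2 * 64.5 / ((4*pi)^3 * 1.38e-23 * 290 * 2000000.0 * 14)
R^4 = 1.44051e21 m^4
R_max = (1.44051e21)^(1/4) = 194818.0 m = 194.8 km

194.8 km


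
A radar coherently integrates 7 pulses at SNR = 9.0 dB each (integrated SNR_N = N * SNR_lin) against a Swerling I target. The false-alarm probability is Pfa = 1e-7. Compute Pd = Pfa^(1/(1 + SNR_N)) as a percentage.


SNR_lin = 10^(9.0/10) = 7.94328
SNR_N = 7 * 7.94328 = 55.60296
1/(1 + SNR_N) = 1/56.60296 = 0.0176669
Pd = (1e-7)^0.0176669 = 0.7522
Pd = 75.2%

75.2%


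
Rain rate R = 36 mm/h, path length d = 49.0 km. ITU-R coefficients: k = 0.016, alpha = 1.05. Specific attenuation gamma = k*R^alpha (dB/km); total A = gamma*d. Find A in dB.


gamma = 0.016 * 36^1.05 = 0.689029 dB/km
A = 0.689029 * 49.0 = 33.76 dB

33.76 dB


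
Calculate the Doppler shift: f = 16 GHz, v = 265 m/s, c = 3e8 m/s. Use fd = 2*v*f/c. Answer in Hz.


fd = 2 * 265 * 16000000000.0 / 3e8 = 28266.7 Hz

28266.7 Hz


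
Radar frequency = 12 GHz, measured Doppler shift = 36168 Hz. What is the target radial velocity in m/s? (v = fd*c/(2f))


v = 36168 * 3e8 / (2 * 12000000000.0) = 452.1 m/s

452.1 m/s


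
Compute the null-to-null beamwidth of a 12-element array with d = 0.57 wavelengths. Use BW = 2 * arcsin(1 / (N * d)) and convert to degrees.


1/(N*d) = 1/(12*0.57) = 0.146199
BW = 2*arcsin(0.146199) = 16.8 degrees

16.8 degrees


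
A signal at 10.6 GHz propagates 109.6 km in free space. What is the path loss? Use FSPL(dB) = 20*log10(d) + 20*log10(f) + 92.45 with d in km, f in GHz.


20*log10(109.6) = 40.8
20*log10(10.6) = 20.51
FSPL = 153.8 dB

153.8 dB


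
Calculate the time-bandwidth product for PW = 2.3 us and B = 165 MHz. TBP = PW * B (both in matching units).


TBP = 2.3 * 165 = 379.5

379.5


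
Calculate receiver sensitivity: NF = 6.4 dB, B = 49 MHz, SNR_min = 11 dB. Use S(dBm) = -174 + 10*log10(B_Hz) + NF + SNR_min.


10*log10(49000000.0) = 76.9
S = -174 + 76.9 + 6.4 + 11 = -79.7 dBm

-79.7 dBm


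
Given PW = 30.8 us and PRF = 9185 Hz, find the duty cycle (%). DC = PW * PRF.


DC = 30.8e-6 * 9185 * 100 = 28.29%

28.29%


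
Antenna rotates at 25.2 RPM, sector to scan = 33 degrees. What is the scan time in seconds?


t = 33 / (25.2 * 360) * 60 = 0.22 s

0.22 s


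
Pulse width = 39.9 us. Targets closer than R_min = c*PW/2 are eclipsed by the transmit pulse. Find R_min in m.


R_min = 3e8 * 39.9e-6 / 2 = 5985.0 m

5985.0 m


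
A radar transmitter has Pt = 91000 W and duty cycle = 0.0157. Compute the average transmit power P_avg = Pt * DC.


P_avg = 91000 * 0.0157 = 1428.7 W

1428.7 W


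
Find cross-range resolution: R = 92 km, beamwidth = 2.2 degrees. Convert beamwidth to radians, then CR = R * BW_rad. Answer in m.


BW_rad = 0.038397244
CR = 92000 * 0.038397244 = 3532.5 m

3532.5 m


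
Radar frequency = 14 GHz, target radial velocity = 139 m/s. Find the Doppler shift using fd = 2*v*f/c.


fd = 2 * 139 * 14000000000.0 / 3e8 = 12973.3 Hz

12973.3 Hz


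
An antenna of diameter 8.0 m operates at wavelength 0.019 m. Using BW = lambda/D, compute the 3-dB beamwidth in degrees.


BW_rad = 0.019 / 8.0 = 0.002375
BW_deg = 0.14 degrees

0.14 degrees


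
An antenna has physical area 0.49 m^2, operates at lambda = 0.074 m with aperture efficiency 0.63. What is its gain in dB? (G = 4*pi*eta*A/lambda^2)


G_linear = 4*pi*0.63*0.49/0.074^2 = 708.41
G_dB = 10*log10(708.41) = 28.5 dB

28.5 dB


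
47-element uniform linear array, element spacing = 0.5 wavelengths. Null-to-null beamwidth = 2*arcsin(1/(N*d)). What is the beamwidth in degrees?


1/(N*d) = 1/(47*0.5) = 0.042553
BW = 2*arcsin(0.042553) = 4.9 degrees

4.9 degrees


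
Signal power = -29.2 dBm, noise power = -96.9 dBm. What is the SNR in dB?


SNR = -29.2 - (-96.9) = 67.7 dB

67.7 dB


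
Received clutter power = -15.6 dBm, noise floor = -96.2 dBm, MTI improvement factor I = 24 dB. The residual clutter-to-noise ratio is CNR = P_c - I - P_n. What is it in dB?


CNR = -15.6 - 24 - (-96.2) = 56.6 dB

56.6 dB


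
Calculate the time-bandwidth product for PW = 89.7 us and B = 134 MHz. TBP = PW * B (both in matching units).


TBP = 89.7 * 134 = 12019.8

12019.8


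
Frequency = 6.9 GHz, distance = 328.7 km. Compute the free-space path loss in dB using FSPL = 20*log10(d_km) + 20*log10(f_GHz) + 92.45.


20*log10(328.7) = 50.34
20*log10(6.9) = 16.78
FSPL = 159.6 dB

159.6 dB


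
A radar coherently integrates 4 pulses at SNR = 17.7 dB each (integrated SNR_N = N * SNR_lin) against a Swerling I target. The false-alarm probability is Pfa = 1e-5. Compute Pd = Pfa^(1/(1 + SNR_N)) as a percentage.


SNR_lin = 10^(17.7/10) = 58.88437
SNR_N = 4 * 58.88437 = 235.53748
1/(1 + SNR_N) = 1/236.53748 = 0.0042277
Pd = (1e-5)^0.0042277 = 0.95249
Pd = 95.2%

95.2%


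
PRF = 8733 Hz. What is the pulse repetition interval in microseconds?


PRI = 1/8733 = 0.0001145082 s = 114.5 us

114.5 us


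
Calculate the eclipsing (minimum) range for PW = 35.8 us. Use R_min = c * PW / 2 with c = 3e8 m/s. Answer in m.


R_min = 3e8 * 35.8e-6 / 2 = 5370.0 m

5370.0 m


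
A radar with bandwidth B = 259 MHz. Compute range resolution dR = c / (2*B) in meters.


dR = 3e8 / (2 * 259000000.0) = 0.58 m

0.58 m


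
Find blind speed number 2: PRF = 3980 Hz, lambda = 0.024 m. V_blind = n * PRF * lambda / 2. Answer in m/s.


V_blind = 2 * 3980 * 0.024 / 2 = 95.5 m/s

95.5 m/s


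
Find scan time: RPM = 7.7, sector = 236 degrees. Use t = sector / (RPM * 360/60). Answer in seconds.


t = 236 / (7.7 * 360) * 60 = 5.11 s

5.11 s


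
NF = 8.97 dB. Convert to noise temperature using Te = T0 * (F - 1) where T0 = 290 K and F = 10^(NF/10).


NF_lin = 10^(8.97/10) = 7.888601
Te = 290 * (7.888601 - 1) = 1997.7 K

1997.7 K


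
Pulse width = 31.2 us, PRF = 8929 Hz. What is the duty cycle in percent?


DC = 31.2e-6 * 8929 * 100 = 27.86%

27.86%


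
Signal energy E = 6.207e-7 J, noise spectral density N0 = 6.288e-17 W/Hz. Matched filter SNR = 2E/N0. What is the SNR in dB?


SNR_lin = 2 * 6.207e-7 / 6.288e-17 = 1.974e10
SNR_dB = 10*log10(1.974e10) = 103.0 dB

103.0 dB


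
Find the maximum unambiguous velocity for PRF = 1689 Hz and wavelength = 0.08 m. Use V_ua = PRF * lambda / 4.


V_ua = 1689 * 0.08 / 4 = 33.8 m/s

33.8 m/s


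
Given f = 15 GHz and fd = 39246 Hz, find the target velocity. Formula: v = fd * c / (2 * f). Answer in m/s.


v = 39246 * 3e8 / (2 * 15000000000.0) = 392.5 m/s

392.5 m/s


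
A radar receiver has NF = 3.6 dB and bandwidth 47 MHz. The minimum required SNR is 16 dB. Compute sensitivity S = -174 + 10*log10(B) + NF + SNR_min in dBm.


10*log10(47000000.0) = 76.72
S = -174 + 76.72 + 3.6 + 16 = -77.7 dBm

-77.7 dBm


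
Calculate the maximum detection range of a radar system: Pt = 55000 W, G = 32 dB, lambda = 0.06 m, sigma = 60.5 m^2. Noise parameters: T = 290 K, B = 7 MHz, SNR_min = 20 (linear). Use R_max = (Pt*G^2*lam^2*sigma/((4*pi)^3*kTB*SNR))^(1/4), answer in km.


G_lin = 10^(32/10) = 1584.893192
R^4 = 55000 * 1584.893192^2 * 0.06^2 * 60.5 / ((4*pi)^3 * 1.38e-23 * 290 * 7000000.0 * 20)
R^4 = 2.70636e19 m^4
R_max = (2.70636e19)^(1/4) = 72126.8 m = 72.1 km

72.1 km


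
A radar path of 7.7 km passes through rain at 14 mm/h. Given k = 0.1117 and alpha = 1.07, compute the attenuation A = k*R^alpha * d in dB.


gamma = 0.1117 * 14^1.07 = 1.881093 dB/km
A = 1.881093 * 7.7 = 14.48 dB

14.48 dB


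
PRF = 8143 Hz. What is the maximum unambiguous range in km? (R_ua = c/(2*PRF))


R_ua = 3e8 / (2 * 8143) = 18420.7 m = 18.4 km

18.4 km


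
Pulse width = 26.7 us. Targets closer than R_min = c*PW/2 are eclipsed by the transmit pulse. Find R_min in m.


R_min = 3e8 * 26.7e-6 / 2 = 4005.0 m

4005.0 m


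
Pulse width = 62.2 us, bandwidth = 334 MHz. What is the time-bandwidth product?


TBP = 62.2 * 334 = 20774.8

20774.8


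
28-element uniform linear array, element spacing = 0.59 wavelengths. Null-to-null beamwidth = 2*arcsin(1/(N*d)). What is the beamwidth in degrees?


1/(N*d) = 1/(28*0.59) = 0.060533
BW = 2*arcsin(0.060533) = 6.9 degrees

6.9 degrees


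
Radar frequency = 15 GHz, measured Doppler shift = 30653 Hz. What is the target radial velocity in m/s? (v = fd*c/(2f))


v = 30653 * 3e8 / (2 * 15000000000.0) = 306.5 m/s

306.5 m/s


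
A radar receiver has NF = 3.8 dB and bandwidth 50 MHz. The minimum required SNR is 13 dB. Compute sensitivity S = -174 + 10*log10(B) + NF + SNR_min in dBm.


10*log10(50000000.0) = 76.99
S = -174 + 76.99 + 3.8 + 13 = -80.2 dBm

-80.2 dBm


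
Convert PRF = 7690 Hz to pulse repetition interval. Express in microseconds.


PRI = 1/7690 = 0.000130039 s = 130.0 us

130.0 us


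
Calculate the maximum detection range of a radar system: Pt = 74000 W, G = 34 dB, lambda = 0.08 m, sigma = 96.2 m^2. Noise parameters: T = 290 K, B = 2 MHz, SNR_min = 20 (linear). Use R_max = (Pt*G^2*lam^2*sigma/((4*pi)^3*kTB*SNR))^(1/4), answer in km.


G_lin = 10^(34/10) = 2511.886432
R^4 = 74000 * 2511.886432^2 * 0.08^2 * 96.2 / ((4*pi)^3 * 1.38e-23 * 290 * 2000000.0 * 20)
R^4 = 9.04941e20 m^4
R_max = (9.04941e20)^(1/4) = 173442.3 m = 173.4 km

173.4 km


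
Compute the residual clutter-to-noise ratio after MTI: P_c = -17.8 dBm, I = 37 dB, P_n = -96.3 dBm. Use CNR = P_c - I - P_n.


CNR = -17.8 - 37 - (-96.3) = 41.5 dB

41.5 dB


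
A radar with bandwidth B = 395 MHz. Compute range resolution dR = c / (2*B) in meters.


dR = 3e8 / (2 * 395000000.0) = 0.38 m

0.38 m


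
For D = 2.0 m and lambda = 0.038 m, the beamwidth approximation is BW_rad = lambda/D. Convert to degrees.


BW_rad = 0.038 / 2.0 = 0.019
BW_deg = 1.09 degrees

1.09 degrees


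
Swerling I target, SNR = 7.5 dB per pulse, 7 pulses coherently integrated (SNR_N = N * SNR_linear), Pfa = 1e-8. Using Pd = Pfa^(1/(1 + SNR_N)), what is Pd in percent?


SNR_lin = 10^(7.5/10) = 5.62341
SNR_N = 7 * 5.62341 = 39.36387
1/(1 + SNR_N) = 1/40.36387 = 0.0247746
Pd = (1e-8)^0.0247746 = 0.63358
Pd = 63.4%

63.4%


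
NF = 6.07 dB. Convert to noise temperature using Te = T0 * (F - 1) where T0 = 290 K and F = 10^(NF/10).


NF_lin = 10^(6.07/10) = 4.045759
Te = 290 * (4.045759 - 1) = 883.3 K

883.3 K


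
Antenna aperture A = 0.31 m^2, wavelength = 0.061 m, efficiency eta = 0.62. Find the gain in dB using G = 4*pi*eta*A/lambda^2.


G_linear = 4*pi*0.62*0.31/0.061^2 = 649.09
G_dB = 10*log10(649.09) = 28.1 dB

28.1 dB


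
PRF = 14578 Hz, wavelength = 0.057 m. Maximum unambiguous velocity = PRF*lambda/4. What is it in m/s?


V_ua = 14578 * 0.057 / 4 = 207.7 m/s

207.7 m/s


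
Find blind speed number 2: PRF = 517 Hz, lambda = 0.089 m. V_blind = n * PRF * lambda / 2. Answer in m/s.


V_blind = 2 * 517 * 0.089 / 2 = 46.0 m/s

46.0 m/s


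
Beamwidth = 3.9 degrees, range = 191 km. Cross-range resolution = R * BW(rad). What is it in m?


BW_rad = 0.068067841
CR = 191000 * 0.068067841 = 13001.0 m

13001.0 m


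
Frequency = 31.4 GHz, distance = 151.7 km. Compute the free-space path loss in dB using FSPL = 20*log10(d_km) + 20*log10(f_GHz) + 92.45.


20*log10(151.7) = 43.62
20*log10(31.4) = 29.94
FSPL = 166.0 dB

166.0 dB


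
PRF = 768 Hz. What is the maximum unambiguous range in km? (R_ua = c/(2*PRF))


R_ua = 3e8 / (2 * 768) = 195312.5 m = 195.3 km

195.3 km


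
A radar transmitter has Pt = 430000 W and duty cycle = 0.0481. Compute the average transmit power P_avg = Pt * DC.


P_avg = 430000 * 0.0481 = 20683.0 W

20683.0 W


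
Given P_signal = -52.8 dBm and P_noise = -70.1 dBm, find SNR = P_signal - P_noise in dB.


SNR = -52.8 - (-70.1) = 17.3 dB

17.3 dB


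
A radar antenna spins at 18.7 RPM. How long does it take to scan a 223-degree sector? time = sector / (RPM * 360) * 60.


t = 223 / (18.7 * 360) * 60 = 1.99 s

1.99 s


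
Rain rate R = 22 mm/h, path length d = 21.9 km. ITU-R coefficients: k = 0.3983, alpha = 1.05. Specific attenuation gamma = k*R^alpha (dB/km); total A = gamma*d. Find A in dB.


gamma = 0.3983 * 22^1.05 = 10.227138 dB/km
A = 10.227138 * 21.9 = 223.97 dB

223.97 dB


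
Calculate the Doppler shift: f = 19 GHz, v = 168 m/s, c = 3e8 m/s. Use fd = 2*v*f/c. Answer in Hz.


fd = 2 * 168 * 19000000000.0 / 3e8 = 21280.0 Hz

21280.0 Hz


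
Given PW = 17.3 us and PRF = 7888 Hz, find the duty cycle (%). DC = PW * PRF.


DC = 17.3e-6 * 7888 * 100 = 13.65%

13.65%


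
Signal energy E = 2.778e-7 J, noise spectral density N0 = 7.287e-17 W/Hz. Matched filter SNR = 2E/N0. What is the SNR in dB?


SNR_lin = 2 * 2.778e-7 / 7.287e-17 = 7.625e9
SNR_dB = 10*log10(7.625e9) = 98.8 dB

98.8 dB


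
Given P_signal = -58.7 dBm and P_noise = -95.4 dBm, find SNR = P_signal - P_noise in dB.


SNR = -58.7 - (-95.4) = 36.7 dB

36.7 dB


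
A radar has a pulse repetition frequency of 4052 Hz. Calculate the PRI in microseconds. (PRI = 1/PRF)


PRI = 1/4052 = 0.0002467917 s = 246.8 us

246.8 us


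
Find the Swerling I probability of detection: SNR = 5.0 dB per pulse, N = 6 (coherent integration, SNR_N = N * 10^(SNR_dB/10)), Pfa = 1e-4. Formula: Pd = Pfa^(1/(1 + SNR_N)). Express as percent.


SNR_lin = 10^(5.0/10) = 3.16228
SNR_N = 6 * 3.16228 = 18.97368
1/(1 + SNR_N) = 1/19.97368 = 0.0500659
Pd = (1e-4)^0.0500659 = 0.63057
Pd = 63.1%

63.1%


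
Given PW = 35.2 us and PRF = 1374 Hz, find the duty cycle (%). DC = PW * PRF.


DC = 35.2e-6 * 1374 * 100 = 4.84%

4.84%


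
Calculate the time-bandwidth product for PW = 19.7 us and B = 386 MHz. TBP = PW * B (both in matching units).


TBP = 19.7 * 386 = 7604.2

7604.2


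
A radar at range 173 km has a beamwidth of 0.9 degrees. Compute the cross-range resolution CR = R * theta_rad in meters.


BW_rad = 0.015707963
CR = 173000 * 0.015707963 = 2717.5 m

2717.5 m


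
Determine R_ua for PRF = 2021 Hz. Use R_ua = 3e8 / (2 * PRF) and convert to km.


R_ua = 3e8 / (2 * 2021) = 74220.7 m = 74.2 km

74.2 km


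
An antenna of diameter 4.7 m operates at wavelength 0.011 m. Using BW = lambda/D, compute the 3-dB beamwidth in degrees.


BW_rad = 0.011 / 4.7 = 0.00234
BW_deg = 0.13 degrees

0.13 degrees


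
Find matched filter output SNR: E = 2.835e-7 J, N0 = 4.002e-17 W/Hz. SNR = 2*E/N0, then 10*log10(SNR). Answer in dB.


SNR_lin = 2 * 2.835e-7 / 4.002e-17 = 1.417e10
SNR_dB = 10*log10(1.417e10) = 101.5 dB

101.5 dB


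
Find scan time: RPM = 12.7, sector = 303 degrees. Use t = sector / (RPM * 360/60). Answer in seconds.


t = 303 / (12.7 * 360) * 60 = 3.98 s

3.98 s


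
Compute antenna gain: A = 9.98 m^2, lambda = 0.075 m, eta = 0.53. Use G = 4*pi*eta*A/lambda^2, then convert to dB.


G_linear = 4*pi*0.53*9.98/0.075^2 = 11816.63
G_dB = 10*log10(11816.63) = 40.7 dB

40.7 dB


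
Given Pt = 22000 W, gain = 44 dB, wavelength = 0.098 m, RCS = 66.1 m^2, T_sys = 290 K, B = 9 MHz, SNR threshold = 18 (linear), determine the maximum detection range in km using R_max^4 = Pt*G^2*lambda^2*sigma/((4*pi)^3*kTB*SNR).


G_lin = 10^(44/10) = 25118.864315
R^4 = 22000 * 25118.864315^2 * 0.098^2 * 66.1 / ((4*pi)^3 * 1.38e-23 * 290 * 9000000.0 * 18)
R^4 = 6.84943e21 m^4
R_max = (6.84943e21)^(1/4) = 287682.6 m = 287.7 km

287.7 km


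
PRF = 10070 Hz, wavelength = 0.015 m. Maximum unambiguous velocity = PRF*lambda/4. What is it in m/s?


V_ua = 10070 * 0.015 / 4 = 37.8 m/s

37.8 m/s


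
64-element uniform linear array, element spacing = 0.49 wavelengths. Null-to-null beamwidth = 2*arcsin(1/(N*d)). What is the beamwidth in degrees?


1/(N*d) = 1/(64*0.49) = 0.031888
BW = 2*arcsin(0.031888) = 3.7 degrees

3.7 degrees


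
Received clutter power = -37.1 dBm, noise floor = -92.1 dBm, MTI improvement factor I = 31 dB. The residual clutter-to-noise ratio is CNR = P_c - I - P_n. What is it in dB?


CNR = -37.1 - 31 - (-92.1) = 24.0 dB

24.0 dB


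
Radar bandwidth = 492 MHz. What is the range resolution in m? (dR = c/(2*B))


dR = 3e8 / (2 * 492000000.0) = 0.3 m

0.3 m


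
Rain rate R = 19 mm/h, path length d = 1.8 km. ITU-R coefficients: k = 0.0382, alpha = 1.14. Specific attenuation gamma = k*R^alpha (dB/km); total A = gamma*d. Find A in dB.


gamma = 0.0382 * 19^1.14 = 1.096081 dB/km
A = 1.096081 * 1.8 = 1.97 dB

1.97 dB


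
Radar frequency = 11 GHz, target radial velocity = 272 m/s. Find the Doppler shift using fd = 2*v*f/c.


fd = 2 * 272 * 11000000000.0 / 3e8 = 19946.7 Hz

19946.7 Hz


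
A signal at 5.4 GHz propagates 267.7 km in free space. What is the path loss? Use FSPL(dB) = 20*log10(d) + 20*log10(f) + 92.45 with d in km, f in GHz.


20*log10(267.7) = 48.55
20*log10(5.4) = 14.65
FSPL = 155.7 dB

155.7 dB


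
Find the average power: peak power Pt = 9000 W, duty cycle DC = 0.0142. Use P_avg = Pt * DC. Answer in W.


P_avg = 9000 * 0.0142 = 127.8 W

127.8 W


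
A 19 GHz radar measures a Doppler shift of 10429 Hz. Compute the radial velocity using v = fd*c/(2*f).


v = 10429 * 3e8 / (2 * 19000000000.0) = 82.3 m/s

82.3 m/s


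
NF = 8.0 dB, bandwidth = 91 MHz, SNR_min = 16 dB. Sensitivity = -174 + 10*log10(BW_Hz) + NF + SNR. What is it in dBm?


10*log10(91000000.0) = 79.59
S = -174 + 79.59 + 8.0 + 16 = -70.4 dBm

-70.4 dBm


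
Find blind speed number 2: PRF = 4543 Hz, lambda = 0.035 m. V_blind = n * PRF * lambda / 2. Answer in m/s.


V_blind = 2 * 4543 * 0.035 / 2 = 159.0 m/s

159.0 m/s


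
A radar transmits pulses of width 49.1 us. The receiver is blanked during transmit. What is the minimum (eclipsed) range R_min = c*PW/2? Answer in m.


R_min = 3e8 * 49.1e-6 / 2 = 7365.0 m

7365.0 m


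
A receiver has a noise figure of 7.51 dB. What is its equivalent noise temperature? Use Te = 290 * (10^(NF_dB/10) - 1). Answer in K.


NF_lin = 10^(7.51/10) = 5.636377
Te = 290 * (5.636377 - 1) = 1344.5 K

1344.5 K


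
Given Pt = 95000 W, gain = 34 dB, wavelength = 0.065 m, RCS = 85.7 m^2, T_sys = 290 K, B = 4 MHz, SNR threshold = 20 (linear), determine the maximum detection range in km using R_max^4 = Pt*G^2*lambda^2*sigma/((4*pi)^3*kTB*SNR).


G_lin = 10^(34/10) = 2511.886432
R^4 = 95000 * 2511.886432^2 * 0.065^2 * 85.7 / ((4*pi)^3 * 1.38e-23 * 290 * 4000000.0 * 20)
R^4 = 3.41613e20 m^4
R_max = (3.41613e20)^(1/4) = 135951.4 m = 136.0 km

136.0 km


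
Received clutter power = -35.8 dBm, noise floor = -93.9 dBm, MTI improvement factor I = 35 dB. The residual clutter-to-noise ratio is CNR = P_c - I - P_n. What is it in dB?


CNR = -35.8 - 35 - (-93.9) = 23.1 dB

23.1 dB


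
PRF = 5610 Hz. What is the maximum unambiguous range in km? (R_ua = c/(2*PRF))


R_ua = 3e8 / (2 * 5610) = 26738.0 m = 26.7 km

26.7 km


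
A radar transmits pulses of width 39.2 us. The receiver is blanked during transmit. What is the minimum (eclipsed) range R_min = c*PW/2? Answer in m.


R_min = 3e8 * 39.2e-6 / 2 = 5880.0 m

5880.0 m


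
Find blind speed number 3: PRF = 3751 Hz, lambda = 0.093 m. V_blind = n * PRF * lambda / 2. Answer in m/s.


V_blind = 3 * 3751 * 0.093 / 2 = 523.3 m/s

523.3 m/s


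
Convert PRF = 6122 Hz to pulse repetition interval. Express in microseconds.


PRI = 1/6122 = 0.0001633453 s = 163.3 us

163.3 us


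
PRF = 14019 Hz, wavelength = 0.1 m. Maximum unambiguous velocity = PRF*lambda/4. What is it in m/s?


V_ua = 14019 * 0.1 / 4 = 350.5 m/s

350.5 m/s
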